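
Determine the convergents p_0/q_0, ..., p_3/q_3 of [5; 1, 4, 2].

Using the convergent recurrence p_i = a_i*p_{i-1} + p_{i-2}, q_i = a_i*q_{i-1} + q_{i-2} with p_{-2}=0, p_{-1}=1, q_{-2}=1, q_{-1}=0:
  i=0: a_0=5, p_0 = 5*1 + 0 = 5, q_0 = 5*0 + 1 = 1.
  i=1: a_1=1, p_1 = 1*5 + 1 = 6, q_1 = 1*1 + 0 = 1.
  i=2: a_2=4, p_2 = 4*6 + 5 = 29, q_2 = 4*1 + 1 = 5.
  i=3: a_3=2, p_3 = 2*29 + 6 = 64, q_3 = 2*5 + 1 = 11.

5/1, 6/1, 29/5, 64/11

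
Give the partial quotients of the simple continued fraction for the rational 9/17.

[0; 1, 1, 8]

Run the Euclidean algorithm on 9 and 17; the successive quotients are the partial quotients a_0, a_1, ... (each step inverts the fractional part left over by the previous one):
  9 = 0*17 + 9, so a_0 = 0.
  17 = 1*9 + 8, so a_1 = 1.
  9 = 1*8 + 1, so a_2 = 1.
  8 = 8*1 + 0, so a_3 = 8.
The remainder reaches 0 after 4 divisions, so the expansion has 4 partial quotients, read off in order.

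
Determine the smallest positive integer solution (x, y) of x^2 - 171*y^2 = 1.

First expand sqrt(171) as a continued fraction. With x_i = (sqrt(171) + m_i)/d_i and (m_0, d_0) = (0, 1): a_0 = floor(sqrt(171)) = 13, since 13^2 = 169 <= 171 < 196 = 14^2.
Iterate m_{i+1} = d_i*a_i - m_i, d_{i+1} = (171 - m_{i+1}^2)/d_i, a_{i+1} = floor((a_0 + m_{i+1})/d_{i+1}):
  m_1 = 1*13 - 0 = 13, d_1 = (171 - 13^2)/1 = 2/1 = 2, a_1 = floor((13 + 13)/2) = 13.
  m_2 = 2*13 - 13 = 13, d_2 = (171 - 13^2)/2 = 2/2 = 1, a_2 = floor((13 + 13)/1) = 26.
  m_3 = 1*26 - 13 = 13, d_3 = (171 - 13^2)/1 = 2/1 = 2: (m_3, d_3) = (m_1, d_1) = (13, 2), so from here the quotients repeat a_1, a_2; the period length is 2.
So sqrt(171) = [13; (13, 26)] with period length k = 2.
k is even, so the fundamental solution of x^2 - 171y^2 = 1 is (p_{k-1}, q_{k-1}) = (p_1, q_1); compute convergents through index 1.
Convergents (p_i = a_i*p_{i-1} + p_{i-2}, q_i = a_i*q_{i-1} + q_{i-2} with p_{-2}=0, p_{-1}=1, q_{-2}=1, q_{-1}=0):
  i=0: a_0=13, p_0 = 13*1 + 0 = 13, q_0 = 13*0 + 1 = 1.
  i=1: a_1=13, p_1 = 13*13 + 1 = 170, q_1 = 13*1 + 0 = 13.
Check: 170^2 - 171*13^2 = 28900 - 28899 = 1, so (x, y) = (170, 13) solves the equation, and by the theorem it is the least positive solution.

(x, y) = (170, 13)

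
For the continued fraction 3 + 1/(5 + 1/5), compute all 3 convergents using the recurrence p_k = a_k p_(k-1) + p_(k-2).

3/1, 16/5, 83/26

Using the convergent recurrence p_i = a_i*p_{i-1} + p_{i-2}, q_i = a_i*q_{i-1} + q_{i-2} with p_{-2}=0, p_{-1}=1, q_{-2}=1, q_{-1}=0:
  i=0: a_0=3, p_0 = 3*1 + 0 = 3, q_0 = 3*0 + 1 = 1.
  i=1: a_1=5, p_1 = 5*3 + 1 = 16, q_1 = 5*1 + 0 = 5.
  i=2: a_2=5, p_2 = 5*16 + 3 = 83, q_2 = 5*5 + 1 = 26.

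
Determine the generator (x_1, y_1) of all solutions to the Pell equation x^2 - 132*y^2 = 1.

First expand sqrt(132) as a continued fraction. With x_i = (sqrt(132) + m_i)/d_i and (m_0, d_0) = (0, 1): a_0 = floor(sqrt(132)) = 11, since 11^2 = 121 <= 132 < 144 = 12^2.
Iterate m_{i+1} = d_i*a_i - m_i, d_{i+1} = (132 - m_{i+1}^2)/d_i, a_{i+1} = floor((a_0 + m_{i+1})/d_{i+1}):
  m_1 = 1*11 - 0 = 11, d_1 = (132 - 11^2)/1 = 11/1 = 11, a_1 = floor((11 + 11)/11) = 2.
  m_2 = 11*2 - 11 = 11, d_2 = (132 - 11^2)/11 = 11/11 = 1, a_2 = floor((11 + 11)/1) = 22.
  m_3 = 1*22 - 11 = 11, d_3 = (132 - 11^2)/1 = 11/1 = 11: (m_3, d_3) = (m_1, d_1) = (11, 11), so from here the quotients repeat a_1, a_2; the period length is 2.
So sqrt(132) = [11; (2, 22)] with period length k = 2.
k is even, so the fundamental solution of x^2 - 132y^2 = 1 is (p_{k-1}, q_{k-1}) = (p_1, q_1); compute convergents through index 1.
Convergents (p_i = a_i*p_{i-1} + p_{i-2}, q_i = a_i*q_{i-1} + q_{i-2} with p_{-2}=0, p_{-1}=1, q_{-2}=1, q_{-1}=0):
  i=0: a_0=11, p_0 = 11*1 + 0 = 11, q_0 = 11*0 + 1 = 1.
  i=1: a_1=2, p_1 = 2*11 + 1 = 23, q_1 = 2*1 + 0 = 2.
Check: 23^2 - 132*2^2 = 529 - 528 = 1, so (x, y) = (23, 2) solves the equation, and by the theorem it is the least positive solution.

(x, y) = (23, 2)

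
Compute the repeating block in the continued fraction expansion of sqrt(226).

Write x_i = (sqrt(226) + m_i)/d_i with (m_0, d_0) = (0, 1). a_0 = floor(sqrt(226)) = 15, since 15^2 = 225 <= 226 < 256 = 16^2.
Iterate m_{i+1} = d_i*a_i - m_i, d_{i+1} = (226 - m_{i+1}^2)/d_i, a_{i+1} = floor((a_0 + m_{i+1})/d_{i+1}):
  m_1 = 1*15 - 0 = 15, d_1 = (226 - 15^2)/1 = 1/1 = 1, a_1 = floor((15 + 15)/1) = 30.
  m_2 = 1*30 - 15 = 15, d_2 = (226 - 15^2)/1 = 1/1 = 1: (m_2, d_2) = (m_1, d_1) = (15, 1), so from here the quotient a_1 repeats; the period length is 1.
Hence the expansion of sqrt(226) is a_0 = 15 followed by the repeating block 30 (period 1).

[15; (30)]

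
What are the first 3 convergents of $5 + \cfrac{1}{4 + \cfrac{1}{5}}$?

5/1, 21/4, 110/21

Using the convergent recurrence p_i = a_i*p_{i-1} + p_{i-2}, q_i = a_i*q_{i-1} + q_{i-2} with p_{-2}=0, p_{-1}=1, q_{-2}=1, q_{-1}=0:
  i=0: a_0=5, p_0 = 5*1 + 0 = 5, q_0 = 5*0 + 1 = 1.
  i=1: a_1=4, p_1 = 4*5 + 1 = 21, q_1 = 4*1 + 0 = 4.
  i=2: a_2=5, p_2 = 5*21 + 5 = 110, q_2 = 5*4 + 1 = 21.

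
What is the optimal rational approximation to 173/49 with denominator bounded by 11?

39/11

Expand x = 173/49 as a continued fraction with the Euclidean algorithm:
  173 = 3*49 + 26, so a_0 = 3.
  49 = 1*26 + 23, so a_1 = 1.
  26 = 1*23 + 3, so a_2 = 1.
  23 = 7*3 + 2, so a_3 = 7.
  3 = 1*2 + 1, so a_4 = 1.
  2 = 2*1 + 0, so a_5 = 2.
so x = [3; 1, 1, 7, 1, 2].
Convergents (p_i = a_i*p_{i-1} + p_{i-2}, q_i = a_i*q_{i-1} + q_{i-2} with p_{-2}=0, p_{-1}=1, q_{-2}=1, q_{-1}=0), until the denominator exceeds 11:
  i=0: a_0=3, p_0 = 3*1 + 0 = 3, q_0 = 3*0 + 1 = 1.
  i=1: a_1=1, p_1 = 1*3 + 1 = 4, q_1 = 1*1 + 0 = 1.
  i=2: a_2=1, p_2 = 1*4 + 3 = 7, q_2 = 1*1 + 1 = 2.
  i=3: a_3=7, p_3 = 7*7 + 4 = 53, q_3 = 7*2 + 1 = 15.
q_3 = 15 > 11, so the last convergent with denominator <= 11 is p_2/q_2 = 7/2.
The closest fraction with denominator <= 11 is either p_2/q_2 or the intermediate fraction (k*p_2 + p_1)/(k*q_2 + q_1) with the largest k >= 1 whose denominator stays <= 11; these approach x as k grows, and every other convergent or intermediate fraction in range is farther away.
Largest k: floor((11 - q_1)/q_2) = floor((11 - 1)/2) = 5.
That gives (5*7 + 4)/(5*2 + 1) = 39/11.
Compare the errors: |x - 7/2| = |173*2 - 7*49|/(49*2) = 3/98, and |x - 39/11| = |173*11 - 39*49|/(49*11) = 8/539.
Cross-multiplying, 8*98 = 784 < 1617 = 3*539, so 8/539 is smaller: the intermediate fraction 39/11 is closer to x than 7/2.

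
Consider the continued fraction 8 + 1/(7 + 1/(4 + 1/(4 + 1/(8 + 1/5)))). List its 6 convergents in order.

8/1, 57/7, 236/29, 1001/123, 8244/1013, 42221/5188

Using the convergent recurrence p_i = a_i*p_{i-1} + p_{i-2}, q_i = a_i*q_{i-1} + q_{i-2} with p_{-2}=0, p_{-1}=1, q_{-2}=1, q_{-1}=0:
  i=0: a_0=8, p_0 = 8*1 + 0 = 8, q_0 = 8*0 + 1 = 1.
  i=1: a_1=7, p_1 = 7*8 + 1 = 57, q_1 = 7*1 + 0 = 7.
  i=2: a_2=4, p_2 = 4*57 + 8 = 236, q_2 = 4*7 + 1 = 29.
  i=3: a_3=4, p_3 = 4*236 + 57 = 1001, q_3 = 4*29 + 7 = 123.
  i=4: a_4=8, p_4 = 8*1001 + 236 = 8244, q_4 = 8*123 + 29 = 1013.
  i=5: a_5=5, p_5 = 5*8244 + 1001 = 42221, q_5 = 5*1013 + 123 = 5188.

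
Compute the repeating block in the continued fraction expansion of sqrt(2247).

Write x_i = (sqrt(2247) + m_i)/d_i with (m_0, d_0) = (0, 1). a_0 = floor(sqrt(2247)) = 47, since 47^2 = 2209 <= 2247 < 2304 = 48^2.
Iterate m_{i+1} = d_i*a_i - m_i, d_{i+1} = (2247 - m_{i+1}^2)/d_i, a_{i+1} = floor((a_0 + m_{i+1})/d_{i+1}):
  m_1 = 1*47 - 0 = 47, d_1 = (2247 - 47^2)/1 = 38/1 = 38, a_1 = floor((47 + 47)/38) = 2.
  m_2 = 38*2 - 47 = 29, d_2 = (2247 - 29^2)/38 = 1406/38 = 37, a_2 = floor((47 + 29)/37) = 2.
  m_3 = 37*2 - 29 = 45, d_3 = (2247 - 45^2)/37 = 222/37 = 6, a_3 = floor((47 + 45)/6) = 15.
  m_4 = 6*15 - 45 = 45, d_4 = (2247 - 45^2)/6 = 222/6 = 37, a_4 = floor((47 + 45)/37) = 2.
  m_5 = 37*2 - 45 = 29, d_5 = (2247 - 29^2)/37 = 1406/37 = 38, a_5 = floor((47 + 29)/38) = 2.
  m_6 = 38*2 - 29 = 47, d_6 = (2247 - 47^2)/38 = 38/38 = 1, a_6 = floor((47 + 47)/1) = 94.
  m_7 = 1*94 - 47 = 47, d_7 = (2247 - 47^2)/1 = 38/1 = 38: (m_7, d_7) = (m_1, d_1) = (47, 38), so from here the quotients repeat a_1, ..., a_6; the period length is 6.
Hence the expansion of sqrt(2247) is a_0 = 47 followed by the repeating block 2, 2, 15, 2, 2, 94 (period 6).

[47; (2, 2, 15, 2, 2, 94)]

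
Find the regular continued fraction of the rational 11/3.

Run the Euclidean algorithm on 11 and 3; the successive quotients are the partial quotients a_0, a_1, ... (each step inverts the fractional part left over by the previous one):
  11 = 3*3 + 2, so a_0 = 3.
  3 = 1*2 + 1, so a_1 = 1.
  2 = 2*1 + 0, so a_2 = 2.
The remainder reaches 0 after 3 divisions, so the expansion has 3 partial quotients, read off in order.

[3; 1, 2]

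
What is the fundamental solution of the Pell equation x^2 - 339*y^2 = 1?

First expand sqrt(339) as a continued fraction. With x_i = (sqrt(339) + m_i)/d_i and (m_0, d_0) = (0, 1): a_0 = floor(sqrt(339)) = 18, since 18^2 = 324 <= 339 < 361 = 19^2.
Iterate m_{i+1} = d_i*a_i - m_i, d_{i+1} = (339 - m_{i+1}^2)/d_i, a_{i+1} = floor((a_0 + m_{i+1})/d_{i+1}):
  m_1 = 1*18 - 0 = 18, d_1 = (339 - 18^2)/1 = 15/1 = 15, a_1 = floor((18 + 18)/15) = 2.
  m_2 = 15*2 - 18 = 12, d_2 = (339 - 12^2)/15 = 195/15 = 13, a_2 = floor((18 + 12)/13) = 2.
  m_3 = 13*2 - 12 = 14, d_3 = (339 - 14^2)/13 = 143/13 = 11, a_3 = floor((18 + 14)/11) = 2.
  m_4 = 11*2 - 14 = 8, d_4 = (339 - 8^2)/11 = 275/11 = 25, a_4 = floor((18 + 8)/25) = 1.
  m_5 = 25*1 - 8 = 17, d_5 = (339 - 17^2)/25 = 50/25 = 2, a_5 = floor((18 + 17)/2) = 17.
  m_6 = 2*17 - 17 = 17, d_6 = (339 - 17^2)/2 = 50/2 = 25, a_6 = floor((18 + 17)/25) = 1.
  m_7 = 25*1 - 17 = 8, d_7 = (339 - 8^2)/25 = 275/25 = 11, a_7 = floor((18 + 8)/11) = 2.
  m_8 = 11*2 - 8 = 14, d_8 = (339 - 14^2)/11 = 143/11 = 13, a_8 = floor((18 + 14)/13) = 2.
  m_9 = 13*2 - 14 = 12, d_9 = (339 - 12^2)/13 = 195/13 = 15, a_9 = floor((18 + 12)/15) = 2.
  m_10 = 15*2 - 12 = 18, d_10 = (339 - 18^2)/15 = 15/15 = 1, a_10 = floor((18 + 18)/1) = 36.
  m_11 = 1*36 - 18 = 18, d_11 = (339 - 18^2)/1 = 15/1 = 15: (m_11, d_11) = (m_1, d_1) = (18, 15), so from here the quotients repeat a_1, ..., a_10; the period length is 10.
So sqrt(339) = [18; (2, 2, 2, 1, 17, 1, 2, 2, 2, 36)] with period length k = 10.
k is even, so the fundamental solution of x^2 - 339y^2 = 1 is (p_{k-1}, q_{k-1}) = (p_9, q_9); compute convergents through index 9.
Convergents (p_i = a_i*p_{i-1} + p_{i-2}, q_i = a_i*q_{i-1} + q_{i-2} with p_{-2}=0, p_{-1}=1, q_{-2}=1, q_{-1}=0):
  i=0: a_0=18, p_0 = 18*1 + 0 = 18, q_0 = 18*0 + 1 = 1.
  i=1: a_1=2, p_1 = 2*18 + 1 = 37, q_1 = 2*1 + 0 = 2.
  i=2: a_2=2, p_2 = 2*37 + 18 = 92, q_2 = 2*2 + 1 = 5.
  i=3: a_3=2, p_3 = 2*92 + 37 = 221, q_3 = 2*5 + 2 = 12.
  i=4: a_4=1, p_4 = 1*221 + 92 = 313, q_4 = 1*12 + 5 = 17.
  i=5: a_5=17, p_5 = 17*313 + 221 = 5542, q_5 = 17*17 + 12 = 301.
  i=6: a_6=1, p_6 = 1*5542 + 313 = 5855, q_6 = 1*301 + 17 = 318.
  i=7: a_7=2, p_7 = 2*5855 + 5542 = 17252, q_7 = 2*318 + 301 = 937.
  i=8: a_8=2, p_8 = 2*17252 + 5855 = 40359, q_8 = 2*937 + 318 = 2192.
  i=9: a_9=2, p_9 = 2*40359 + 17252 = 97970, q_9 = 2*2192 + 937 = 5321.
Check: 97970^2 - 339*5321^2 = 9598120900 - 9598120899 = 1, so (x, y) = (97970, 5321) solves the equation, and by the theorem it is the least positive solution.

(x, y) = (97970, 5321)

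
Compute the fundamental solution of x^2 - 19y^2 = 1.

(x, y) = (170, 39)

First expand sqrt(19) as a continued fraction. With x_i = (sqrt(19) + m_i)/d_i and (m_0, d_0) = (0, 1): a_0 = floor(sqrt(19)) = 4, since 4^2 = 16 <= 19 < 25 = 5^2.
Iterate m_{i+1} = d_i*a_i - m_i, d_{i+1} = (19 - m_{i+1}^2)/d_i, a_{i+1} = floor((a_0 + m_{i+1})/d_{i+1}):
  m_1 = 1*4 - 0 = 4, d_1 = (19 - 4^2)/1 = 3/1 = 3, a_1 = floor((4 + 4)/3) = 2.
  m_2 = 3*2 - 4 = 2, d_2 = (19 - 2^2)/3 = 15/3 = 5, a_2 = floor((4 + 2)/5) = 1.
  m_3 = 5*1 - 2 = 3, d_3 = (19 - 3^2)/5 = 10/5 = 2, a_3 = floor((4 + 3)/2) = 3.
  m_4 = 2*3 - 3 = 3, d_4 = (19 - 3^2)/2 = 10/2 = 5, a_4 = floor((4 + 3)/5) = 1.
  m_5 = 5*1 - 3 = 2, d_5 = (19 - 2^2)/5 = 15/5 = 3, a_5 = floor((4 + 2)/3) = 2.
  m_6 = 3*2 - 2 = 4, d_6 = (19 - 4^2)/3 = 3/3 = 1, a_6 = floor((4 + 4)/1) = 8.
  m_7 = 1*8 - 4 = 4, d_7 = (19 - 4^2)/1 = 3/1 = 3: (m_7, d_7) = (m_1, d_1) = (4, 3), so from here the quotients repeat a_1, ..., a_6; the period length is 6.
So sqrt(19) = [4; (2, 1, 3, 1, 2, 8)] with period length k = 6.
k is even, so the fundamental solution of x^2 - 19y^2 = 1 is (p_{k-1}, q_{k-1}) = (p_5, q_5); compute convergents through index 5.
Convergents (p_i = a_i*p_{i-1} + p_{i-2}, q_i = a_i*q_{i-1} + q_{i-2} with p_{-2}=0, p_{-1}=1, q_{-2}=1, q_{-1}=0):
  i=0: a_0=4, p_0 = 4*1 + 0 = 4, q_0 = 4*0 + 1 = 1.
  i=1: a_1=2, p_1 = 2*4 + 1 = 9, q_1 = 2*1 + 0 = 2.
  i=2: a_2=1, p_2 = 1*9 + 4 = 13, q_2 = 1*2 + 1 = 3.
  i=3: a_3=3, p_3 = 3*13 + 9 = 48, q_3 = 3*3 + 2 = 11.
  i=4: a_4=1, p_4 = 1*48 + 13 = 61, q_4 = 1*11 + 3 = 14.
  i=5: a_5=2, p_5 = 2*61 + 48 = 170, q_5 = 2*14 + 11 = 39.
Check: 170^2 - 19*39^2 = 28900 - 28899 = 1, so (x, y) = (170, 39) solves the equation, and by the theorem it is the least positive solution.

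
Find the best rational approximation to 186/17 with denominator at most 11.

Expand x = 186/17 as a continued fraction with the Euclidean algorithm:
  186 = 10*17 + 16, so a_0 = 10.
  17 = 1*16 + 1, so a_1 = 1.
  16 = 16*1 + 0, so a_2 = 16.
so x = [10; 1, 16].
Convergents (p_i = a_i*p_{i-1} + p_{i-2}, q_i = a_i*q_{i-1} + q_{i-2} with p_{-2}=0, p_{-1}=1, q_{-2}=1, q_{-1}=0), until the denominator exceeds 11:
  i=0: a_0=10, p_0 = 10*1 + 0 = 10, q_0 = 10*0 + 1 = 1.
  i=1: a_1=1, p_1 = 1*10 + 1 = 11, q_1 = 1*1 + 0 = 1.
  i=2: a_2=16, p_2 = 16*11 + 10 = 186, q_2 = 16*1 + 1 = 17.
q_2 = 17 > 11, so the last convergent with denominator <= 11 is p_1/q_1 = 11/1.
The closest fraction with denominator <= 11 is either p_1/q_1 or the intermediate fraction (k*p_1 + p_0)/(k*q_1 + q_0) with the largest k >= 1 whose denominator stays <= 11; these approach x as k grows, and every other convergent or intermediate fraction in range is farther away.
Largest k: floor((11 - q_0)/q_1) = floor((11 - 1)/1) = 10.
That gives (10*11 + 10)/(10*1 + 1) = 120/11.
Compare the errors: |x - 11/1| = |186*1 - 11*17|/(17*1) = 1/17, and |x - 120/11| = |186*11 - 120*17|/(17*11) = 6/187.
Cross-multiplying, 6*17 = 102 < 187 = 1*187, so 6/187 is smaller: the intermediate fraction 120/11 is closer to x than 11/1.

120/11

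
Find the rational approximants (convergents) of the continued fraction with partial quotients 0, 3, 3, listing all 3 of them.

0/1, 1/3, 3/10

Using the convergent recurrence p_i = a_i*p_{i-1} + p_{i-2}, q_i = a_i*q_{i-1} + q_{i-2} with p_{-2}=0, p_{-1}=1, q_{-2}=1, q_{-1}=0:
  i=0: a_0=0, p_0 = 0*1 + 0 = 0, q_0 = 0*0 + 1 = 1.
  i=1: a_1=3, p_1 = 3*0 + 1 = 1, q_1 = 3*1 + 0 = 3.
  i=2: a_2=3, p_2 = 3*1 + 0 = 3, q_2 = 3*3 + 1 = 10.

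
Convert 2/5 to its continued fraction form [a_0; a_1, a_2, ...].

Run the Euclidean algorithm on 2 and 5; the successive quotients are the partial quotients a_0, a_1, ... (each step inverts the fractional part left over by the previous one):
  2 = 0*5 + 2, so a_0 = 0.
  5 = 2*2 + 1, so a_1 = 2.
  2 = 2*1 + 0, so a_2 = 2.
The remainder reaches 0 after 3 divisions, so the expansion has 3 partial quotients, read off in order.

[0; 2, 2]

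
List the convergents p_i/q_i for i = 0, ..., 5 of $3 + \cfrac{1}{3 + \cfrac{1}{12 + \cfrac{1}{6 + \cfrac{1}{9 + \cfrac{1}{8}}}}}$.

Using the convergent recurrence p_i = a_i*p_{i-1} + p_{i-2}, q_i = a_i*q_{i-1} + q_{i-2} with p_{-2}=0, p_{-1}=1, q_{-2}=1, q_{-1}=0:
  i=0: a_0=3, p_0 = 3*1 + 0 = 3, q_0 = 3*0 + 1 = 1.
  i=1: a_1=3, p_1 = 3*3 + 1 = 10, q_1 = 3*1 + 0 = 3.
  i=2: a_2=12, p_2 = 12*10 + 3 = 123, q_2 = 12*3 + 1 = 37.
  i=3: a_3=6, p_3 = 6*123 + 10 = 748, q_3 = 6*37 + 3 = 225.
  i=4: a_4=9, p_4 = 9*748 + 123 = 6855, q_4 = 9*225 + 37 = 2062.
  i=5: a_5=8, p_5 = 8*6855 + 748 = 55588, q_5 = 8*2062 + 225 = 16721.

3/1, 10/3, 123/37, 748/225, 6855/2062, 55588/16721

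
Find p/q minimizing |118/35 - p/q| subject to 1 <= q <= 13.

Expand x = 118/35 as a continued fraction with the Euclidean algorithm:
  118 = 3*35 + 13, so a_0 = 3.
  35 = 2*13 + 9, so a_1 = 2.
  13 = 1*9 + 4, so a_2 = 1.
  9 = 2*4 + 1, so a_3 = 2.
  4 = 4*1 + 0, so a_4 = 4.
so x = [3; 2, 1, 2, 4].
Convergents (p_i = a_i*p_{i-1} + p_{i-2}, q_i = a_i*q_{i-1} + q_{i-2} with p_{-2}=0, p_{-1}=1, q_{-2}=1, q_{-1}=0), until the denominator exceeds 13:
  i=0: a_0=3, p_0 = 3*1 + 0 = 3, q_0 = 3*0 + 1 = 1.
  i=1: a_1=2, p_1 = 2*3 + 1 = 7, q_1 = 2*1 + 0 = 2.
  i=2: a_2=1, p_2 = 1*7 + 3 = 10, q_2 = 1*2 + 1 = 3.
  i=3: a_3=2, p_3 = 2*10 + 7 = 27, q_3 = 2*3 + 2 = 8.
  i=4: a_4=4, p_4 = 4*27 + 10 = 118, q_4 = 4*8 + 3 = 35.
q_4 = 35 > 13, so the last convergent with denominator <= 13 is p_3/q_3 = 27/8.
The closest fraction with denominator <= 13 is either p_3/q_3 or the intermediate fraction (k*p_3 + p_2)/(k*q_3 + q_2) with the largest k >= 1 whose denominator stays <= 13; these approach x as k grows, and every other convergent or intermediate fraction in range is farther away.
Largest k: floor((13 - q_2)/q_3) = floor((13 - 3)/8) = 1.
That gives (1*27 + 10)/(1*8 + 3) = 37/11.
Compare the errors: |x - 27/8| = |118*8 - 27*35|/(35*8) = 1/280, and |x - 37/11| = |118*11 - 37*35|/(35*11) = 3/385.
Cross-multiplying, 1*385 = 385 < 840 = 3*280, so 1/280 is smaller: the convergent 27/8 is closer to x than 37/11.

27/8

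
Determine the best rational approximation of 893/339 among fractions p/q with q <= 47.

Expand x = 893/339 as a continued fraction with the Euclidean algorithm:
  893 = 2*339 + 215, so a_0 = 2.
  339 = 1*215 + 124, so a_1 = 1.
  215 = 1*124 + 91, so a_2 = 1.
  124 = 1*91 + 33, so a_3 = 1.
  91 = 2*33 + 25, so a_4 = 2.
  33 = 1*25 + 8, so a_5 = 1.
  25 = 3*8 + 1, so a_6 = 3.
  8 = 8*1 + 0, so a_7 = 8.
so x = [2; 1, 1, 1, 2, 1, 3, 8].
Convergents (p_i = a_i*p_{i-1} + p_{i-2}, q_i = a_i*q_{i-1} + q_{i-2} with p_{-2}=0, p_{-1}=1, q_{-2}=1, q_{-1}=0), until the denominator exceeds 47:
  i=0: a_0=2, p_0 = 2*1 + 0 = 2, q_0 = 2*0 + 1 = 1.
  i=1: a_1=1, p_1 = 1*2 + 1 = 3, q_1 = 1*1 + 0 = 1.
  i=2: a_2=1, p_2 = 1*3 + 2 = 5, q_2 = 1*1 + 1 = 2.
  i=3: a_3=1, p_3 = 1*5 + 3 = 8, q_3 = 1*2 + 1 = 3.
  i=4: a_4=2, p_4 = 2*8 + 5 = 21, q_4 = 2*3 + 2 = 8.
  i=5: a_5=1, p_5 = 1*21 + 8 = 29, q_5 = 1*8 + 3 = 11.
  i=6: a_6=3, p_6 = 3*29 + 21 = 108, q_6 = 3*11 + 8 = 41.
  i=7: a_7=8, p_7 = 8*108 + 29 = 893, q_7 = 8*41 + 11 = 339.
q_7 = 339 > 47, so the last convergent with denominator <= 47 is p_6/q_6 = 108/41.
The closest fraction with denominator <= 47 is either p_6/q_6 or the intermediate fraction (k*p_6 + p_5)/(k*q_6 + q_5) with the largest k >= 1 whose denominator stays <= 47; these approach x as k grows, and every other convergent or intermediate fraction in range is farther away.
Largest k: floor((47 - q_5)/q_6) = floor((47 - 11)/41) = 0.
Since k = 0, no intermediate fraction beyond p_6/q_6 has denominator <= 47, so the convergent 108/41 is the closest (its error is |893*41 - 108*339|/(339*41) = 1/13899).

108/41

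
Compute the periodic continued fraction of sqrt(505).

[22; (2, 8, 2, 44)]

Write x_i = (sqrt(505) + m_i)/d_i with (m_0, d_0) = (0, 1). a_0 = floor(sqrt(505)) = 22, since 22^2 = 484 <= 505 < 529 = 23^2.
Iterate m_{i+1} = d_i*a_i - m_i, d_{i+1} = (505 - m_{i+1}^2)/d_i, a_{i+1} = floor((a_0 + m_{i+1})/d_{i+1}):
  m_1 = 1*22 - 0 = 22, d_1 = (505 - 22^2)/1 = 21/1 = 21, a_1 = floor((22 + 22)/21) = 2.
  m_2 = 21*2 - 22 = 20, d_2 = (505 - 20^2)/21 = 105/21 = 5, a_2 = floor((22 + 20)/5) = 8.
  m_3 = 5*8 - 20 = 20, d_3 = (505 - 20^2)/5 = 105/5 = 21, a_3 = floor((22 + 20)/21) = 2.
  m_4 = 21*2 - 20 = 22, d_4 = (505 - 22^2)/21 = 21/21 = 1, a_4 = floor((22 + 22)/1) = 44.
  m_5 = 1*44 - 22 = 22, d_5 = (505 - 22^2)/1 = 21/1 = 21: (m_5, d_5) = (m_1, d_1) = (22, 21), so from here the quotients repeat a_1, ..., a_4; the period length is 4.
Hence the expansion of sqrt(505) is a_0 = 22 followed by the repeating block 2, 8, 2, 44 (period 4).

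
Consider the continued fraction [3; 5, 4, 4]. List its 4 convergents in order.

Using the convergent recurrence p_i = a_i*p_{i-1} + p_{i-2}, q_i = a_i*q_{i-1} + q_{i-2} with p_{-2}=0, p_{-1}=1, q_{-2}=1, q_{-1}=0:
  i=0: a_0=3, p_0 = 3*1 + 0 = 3, q_0 = 3*0 + 1 = 1.
  i=1: a_1=5, p_1 = 5*3 + 1 = 16, q_1 = 5*1 + 0 = 5.
  i=2: a_2=4, p_2 = 4*16 + 3 = 67, q_2 = 4*5 + 1 = 21.
  i=3: a_3=4, p_3 = 4*67 + 16 = 284, q_3 = 4*21 + 5 = 89.

3/1, 16/5, 67/21, 284/89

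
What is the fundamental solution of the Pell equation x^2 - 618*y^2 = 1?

First expand sqrt(618) as a continued fraction. With x_i = (sqrt(618) + m_i)/d_i and (m_0, d_0) = (0, 1): a_0 = floor(sqrt(618)) = 24, since 24^2 = 576 <= 618 < 625 = 25^2.
Iterate m_{i+1} = d_i*a_i - m_i, d_{i+1} = (618 - m_{i+1}^2)/d_i, a_{i+1} = floor((a_0 + m_{i+1})/d_{i+1}):
  m_1 = 1*24 - 0 = 24, d_1 = (618 - 24^2)/1 = 42/1 = 42, a_1 = floor((24 + 24)/42) = 1.
  m_2 = 42*1 - 24 = 18, d_2 = (618 - 18^2)/42 = 294/42 = 7, a_2 = floor((24 + 18)/7) = 6.
  m_3 = 7*6 - 18 = 24, d_3 = (618 - 24^2)/7 = 42/7 = 6, a_3 = floor((24 + 24)/6) = 8.
  m_4 = 6*8 - 24 = 24, d_4 = (618 - 24^2)/6 = 42/6 = 7, a_4 = floor((24 + 24)/7) = 6.
  m_5 = 7*6 - 24 = 18, d_5 = (618 - 18^2)/7 = 294/7 = 42, a_5 = floor((24 + 18)/42) = 1.
  m_6 = 42*1 - 18 = 24, d_6 = (618 - 24^2)/42 = 42/42 = 1, a_6 = floor((24 + 24)/1) = 48.
  m_7 = 1*48 - 24 = 24, d_7 = (618 - 24^2)/1 = 42/1 = 42: (m_7, d_7) = (m_1, d_1) = (24, 42), so from here the quotients repeat a_1, ..., a_6; the period length is 6.
So sqrt(618) = [24; (1, 6, 8, 6, 1, 48)] with period length k = 6.
k is even, so the fundamental solution of x^2 - 618y^2 = 1 is (p_{k-1}, q_{k-1}) = (p_5, q_5); compute convergents through index 5.
Convergents (p_i = a_i*p_{i-1} + p_{i-2}, q_i = a_i*q_{i-1} + q_{i-2} with p_{-2}=0, p_{-1}=1, q_{-2}=1, q_{-1}=0):
  i=0: a_0=24, p_0 = 24*1 + 0 = 24, q_0 = 24*0 + 1 = 1.
  i=1: a_1=1, p_1 = 1*24 + 1 = 25, q_1 = 1*1 + 0 = 1.
  i=2: a_2=6, p_2 = 6*25 + 24 = 174, q_2 = 6*1 + 1 = 7.
  i=3: a_3=8, p_3 = 8*174 + 25 = 1417, q_3 = 8*7 + 1 = 57.
  i=4: a_4=6, p_4 = 6*1417 + 174 = 8676, q_4 = 6*57 + 7 = 349.
  i=5: a_5=1, p_5 = 1*8676 + 1417 = 10093, q_5 = 1*349 + 57 = 406.
Check: 10093^2 - 618*406^2 = 101868649 - 101868648 = 1, so (x, y) = (10093, 406) solves the equation, and by the theorem it is the least positive solution.

(x, y) = (10093, 406)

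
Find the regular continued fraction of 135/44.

[3; 14, 1, 2]

Run the Euclidean algorithm on 135 and 44; the successive quotients are the partial quotients a_0, a_1, ... (each step inverts the fractional part left over by the previous one):
  135 = 3*44 + 3, so a_0 = 3.
  44 = 14*3 + 2, so a_1 = 14.
  3 = 1*2 + 1, so a_2 = 1.
  2 = 2*1 + 0, so a_3 = 2.
The remainder reaches 0 after 4 divisions, so the expansion has 4 partial quotients, read off in order.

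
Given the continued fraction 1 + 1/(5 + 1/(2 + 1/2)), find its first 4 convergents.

1/1, 6/5, 13/11, 32/27

Using the convergent recurrence p_i = a_i*p_{i-1} + p_{i-2}, q_i = a_i*q_{i-1} + q_{i-2} with p_{-2}=0, p_{-1}=1, q_{-2}=1, q_{-1}=0:
  i=0: a_0=1, p_0 = 1*1 + 0 = 1, q_0 = 1*0 + 1 = 1.
  i=1: a_1=5, p_1 = 5*1 + 1 = 6, q_1 = 5*1 + 0 = 5.
  i=2: a_2=2, p_2 = 2*6 + 1 = 13, q_2 = 2*5 + 1 = 11.
  i=3: a_3=2, p_3 = 2*13 + 6 = 32, q_3 = 2*11 + 5 = 27.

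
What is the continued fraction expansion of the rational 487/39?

[12; 2, 19]

Run the Euclidean algorithm on 487 and 39; the successive quotients are the partial quotients a_0, a_1, ... (each step inverts the fractional part left over by the previous one):
  487 = 12*39 + 19, so a_0 = 12.
  39 = 2*19 + 1, so a_1 = 2.
  19 = 19*1 + 0, so a_2 = 19.
The remainder reaches 0 after 3 divisions, so the expansion has 3 partial quotients, read off in order.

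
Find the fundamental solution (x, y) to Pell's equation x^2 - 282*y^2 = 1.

First expand sqrt(282) as a continued fraction. With x_i = (sqrt(282) + m_i)/d_i and (m_0, d_0) = (0, 1): a_0 = floor(sqrt(282)) = 16, since 16^2 = 256 <= 282 < 289 = 17^2.
Iterate m_{i+1} = d_i*a_i - m_i, d_{i+1} = (282 - m_{i+1}^2)/d_i, a_{i+1} = floor((a_0 + m_{i+1})/d_{i+1}):
  m_1 = 1*16 - 0 = 16, d_1 = (282 - 16^2)/1 = 26/1 = 26, a_1 = floor((16 + 16)/26) = 1.
  m_2 = 26*1 - 16 = 10, d_2 = (282 - 10^2)/26 = 182/26 = 7, a_2 = floor((16 + 10)/7) = 3.
  m_3 = 7*3 - 10 = 11, d_3 = (282 - 11^2)/7 = 161/7 = 23, a_3 = floor((16 + 11)/23) = 1.
  m_4 = 23*1 - 11 = 12, d_4 = (282 - 12^2)/23 = 138/23 = 6, a_4 = floor((16 + 12)/6) = 4.
  m_5 = 6*4 - 12 = 12, d_5 = (282 - 12^2)/6 = 138/6 = 23, a_5 = floor((16 + 12)/23) = 1.
  m_6 = 23*1 - 12 = 11, d_6 = (282 - 11^2)/23 = 161/23 = 7, a_6 = floor((16 + 11)/7) = 3.
  m_7 = 7*3 - 11 = 10, d_7 = (282 - 10^2)/7 = 182/7 = 26, a_7 = floor((16 + 10)/26) = 1.
  m_8 = 26*1 - 10 = 16, d_8 = (282 - 16^2)/26 = 26/26 = 1, a_8 = floor((16 + 16)/1) = 32.
  m_9 = 1*32 - 16 = 16, d_9 = (282 - 16^2)/1 = 26/1 = 26: (m_9, d_9) = (m_1, d_1) = (16, 26), so from here the quotients repeat a_1, ..., a_8; the period length is 8.
So sqrt(282) = [16; (1, 3, 1, 4, 1, 3, 1, 32)] with period length k = 8.
k is even, so the fundamental solution of x^2 - 282y^2 = 1 is (p_{k-1}, q_{k-1}) = (p_7, q_7); compute convergents through index 7.
Convergents (p_i = a_i*p_{i-1} + p_{i-2}, q_i = a_i*q_{i-1} + q_{i-2} with p_{-2}=0, p_{-1}=1, q_{-2}=1, q_{-1}=0):
  i=0: a_0=16, p_0 = 16*1 + 0 = 16, q_0 = 16*0 + 1 = 1.
  i=1: a_1=1, p_1 = 1*16 + 1 = 17, q_1 = 1*1 + 0 = 1.
  i=2: a_2=3, p_2 = 3*17 + 16 = 67, q_2 = 3*1 + 1 = 4.
  i=3: a_3=1, p_3 = 1*67 + 17 = 84, q_3 = 1*4 + 1 = 5.
  i=4: a_4=4, p_4 = 4*84 + 67 = 403, q_4 = 4*5 + 4 = 24.
  i=5: a_5=1, p_5 = 1*403 + 84 = 487, q_5 = 1*24 + 5 = 29.
  i=6: a_6=3, p_6 = 3*487 + 403 = 1864, q_6 = 3*29 + 24 = 111.
  i=7: a_7=1, p_7 = 1*1864 + 487 = 2351, q_7 = 1*111 + 29 = 140.
Check: 2351^2 - 282*140^2 = 5527201 - 5527200 = 1, so (x, y) = (2351, 140) solves the equation, and by the theorem it is the least positive solution.

(x, y) = (2351, 140)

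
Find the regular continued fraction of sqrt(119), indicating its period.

Write x_i = (sqrt(119) + m_i)/d_i with (m_0, d_0) = (0, 1). a_0 = floor(sqrt(119)) = 10, since 10^2 = 100 <= 119 < 121 = 11^2.
Iterate m_{i+1} = d_i*a_i - m_i, d_{i+1} = (119 - m_{i+1}^2)/d_i, a_{i+1} = floor((a_0 + m_{i+1})/d_{i+1}):
  m_1 = 1*10 - 0 = 10, d_1 = (119 - 10^2)/1 = 19/1 = 19, a_1 = floor((10 + 10)/19) = 1.
  m_2 = 19*1 - 10 = 9, d_2 = (119 - 9^2)/19 = 38/19 = 2, a_2 = floor((10 + 9)/2) = 9.
  m_3 = 2*9 - 9 = 9, d_3 = (119 - 9^2)/2 = 38/2 = 19, a_3 = floor((10 + 9)/19) = 1.
  m_4 = 19*1 - 9 = 10, d_4 = (119 - 10^2)/19 = 19/19 = 1, a_4 = floor((10 + 10)/1) = 20.
  m_5 = 1*20 - 10 = 10, d_5 = (119 - 10^2)/1 = 19/1 = 19: (m_5, d_5) = (m_1, d_1) = (10, 19), so from here the quotients repeat a_1, ..., a_4; the period length is 4.
Hence the expansion of sqrt(119) is a_0 = 10 followed by the repeating block 1, 9, 1, 20 (period 4).

[10; (1, 9, 1, 20)]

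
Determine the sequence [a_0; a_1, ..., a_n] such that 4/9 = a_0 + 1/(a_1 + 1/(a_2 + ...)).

Run the Euclidean algorithm on 4 and 9; the successive quotients are the partial quotients a_0, a_1, ... (each step inverts the fractional part left over by the previous one):
  4 = 0*9 + 4, so a_0 = 0.
  9 = 2*4 + 1, so a_1 = 2.
  4 = 4*1 + 0, so a_2 = 4.
The remainder reaches 0 after 3 divisions, so the expansion has 3 partial quotients, read off in order.

[0; 2, 4]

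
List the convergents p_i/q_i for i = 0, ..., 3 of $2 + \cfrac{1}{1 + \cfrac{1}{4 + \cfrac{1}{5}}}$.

Using the convergent recurrence p_i = a_i*p_{i-1} + p_{i-2}, q_i = a_i*q_{i-1} + q_{i-2} with p_{-2}=0, p_{-1}=1, q_{-2}=1, q_{-1}=0:
  i=0: a_0=2, p_0 = 2*1 + 0 = 2, q_0 = 2*0 + 1 = 1.
  i=1: a_1=1, p_1 = 1*2 + 1 = 3, q_1 = 1*1 + 0 = 1.
  i=2: a_2=4, p_2 = 4*3 + 2 = 14, q_2 = 4*1 + 1 = 5.
  i=3: a_3=5, p_3 = 5*14 + 3 = 73, q_3 = 5*5 + 1 = 26.

2/1, 3/1, 14/5, 73/26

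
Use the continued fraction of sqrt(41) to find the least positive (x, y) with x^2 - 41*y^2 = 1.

First expand sqrt(41) as a continued fraction. With x_i = (sqrt(41) + m_i)/d_i and (m_0, d_0) = (0, 1): a_0 = floor(sqrt(41)) = 6, since 6^2 = 36 <= 41 < 49 = 7^2.
Iterate m_{i+1} = d_i*a_i - m_i, d_{i+1} = (41 - m_{i+1}^2)/d_i, a_{i+1} = floor((a_0 + m_{i+1})/d_{i+1}):
  m_1 = 1*6 - 0 = 6, d_1 = (41 - 6^2)/1 = 5/1 = 5, a_1 = floor((6 + 6)/5) = 2.
  m_2 = 5*2 - 6 = 4, d_2 = (41 - 4^2)/5 = 25/5 = 5, a_2 = floor((6 + 4)/5) = 2.
  m_3 = 5*2 - 4 = 6, d_3 = (41 - 6^2)/5 = 5/5 = 1, a_3 = floor((6 + 6)/1) = 12.
  m_4 = 1*12 - 6 = 6, d_4 = (41 - 6^2)/1 = 5/1 = 5: (m_4, d_4) = (m_1, d_1) = (6, 5), so from here the quotients repeat a_1, ..., a_3; the period length is 3.
So sqrt(41) = [6; (2, 2, 12)] with period length k = 3.
k is odd, so (p_{k-1}, q_{k-1}) only solves x^2 - 41y^2 = -1 and the fundamental solution of x^2 - 41y^2 = 1 is (p_{2k-1}, q_{2k-1}) = (p_5, q_5); compute convergents through index 5, running through the period twice.
Convergents (p_i = a_i*p_{i-1} + p_{i-2}, q_i = a_i*q_{i-1} + q_{i-2} with p_{-2}=0, p_{-1}=1, q_{-2}=1, q_{-1}=0):
  i=0: a_0=6, p_0 = 6*1 + 0 = 6, q_0 = 6*0 + 1 = 1.
  i=1: a_1=2, p_1 = 2*6 + 1 = 13, q_1 = 2*1 + 0 = 2.
  i=2: a_2=2, p_2 = 2*13 + 6 = 32, q_2 = 2*2 + 1 = 5.
  i=3: a_3=12, p_3 = 12*32 + 13 = 397, q_3 = 12*5 + 2 = 62.
  i=4: a_4=2, p_4 = 2*397 + 32 = 826, q_4 = 2*62 + 5 = 129.
  i=5: a_5=2, p_5 = 2*826 + 397 = 2049, q_5 = 2*129 + 62 = 320.
Indeed p_2^2 - 41*q_2^2 = 1024 - 1025 = -1, not +1.
Check: 2049^2 - 41*320^2 = 4198401 - 4198400 = 1, so (x, y) = (2049, 320) solves the equation, and by the theorem it is the least positive solution.

(x, y) = (2049, 320)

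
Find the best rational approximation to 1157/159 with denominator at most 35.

Expand x = 1157/159 as a continued fraction with the Euclidean algorithm:
  1157 = 7*159 + 44, so a_0 = 7.
  159 = 3*44 + 27, so a_1 = 3.
  44 = 1*27 + 17, so a_2 = 1.
  27 = 1*17 + 10, so a_3 = 1.
  17 = 1*10 + 7, so a_4 = 1.
  10 = 1*7 + 3, so a_5 = 1.
  7 = 2*3 + 1, so a_6 = 2.
  3 = 3*1 + 0, so a_7 = 3.
so x = [7; 3, 1, 1, 1, 1, 2, 3].
Convergents (p_i = a_i*p_{i-1} + p_{i-2}, q_i = a_i*q_{i-1} + q_{i-2} with p_{-2}=0, p_{-1}=1, q_{-2}=1, q_{-1}=0), until the denominator exceeds 35:
  i=0: a_0=7, p_0 = 7*1 + 0 = 7, q_0 = 7*0 + 1 = 1.
  i=1: a_1=3, p_1 = 3*7 + 1 = 22, q_1 = 3*1 + 0 = 3.
  i=2: a_2=1, p_2 = 1*22 + 7 = 29, q_2 = 1*3 + 1 = 4.
  i=3: a_3=1, p_3 = 1*29 + 22 = 51, q_3 = 1*4 + 3 = 7.
  i=4: a_4=1, p_4 = 1*51 + 29 = 80, q_4 = 1*7 + 4 = 11.
  i=5: a_5=1, p_5 = 1*80 + 51 = 131, q_5 = 1*11 + 7 = 18.
  i=6: a_6=2, p_6 = 2*131 + 80 = 342, q_6 = 2*18 + 11 = 47.
q_6 = 47 > 35, so the last convergent with denominator <= 35 is p_5/q_5 = 131/18.
The closest fraction with denominator <= 35 is either p_5/q_5 or the intermediate fraction (k*p_5 + p_4)/(k*q_5 + q_4) with the largest k >= 1 whose denominator stays <= 35; these approach x as k grows, and every other convergent or intermediate fraction in range is farther away.
Largest k: floor((35 - q_4)/q_5) = floor((35 - 11)/18) = 1.
That gives (1*131 + 80)/(1*18 + 11) = 211/29.
Compare the errors: |x - 131/18| = |1157*18 - 131*159|/(159*18) = 3/2862, and |x - 211/29| = |1157*29 - 211*159|/(159*29) = 4/4611.
Cross-multiplying, 4*2862 = 11448 < 13833 = 3*4611, so 4/4611 is smaller: the intermediate fraction 211/29 is closer to x than 131/18.

211/29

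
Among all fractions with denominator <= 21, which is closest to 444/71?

25/4

Expand x = 444/71 as a continued fraction with the Euclidean algorithm:
  444 = 6*71 + 18, so a_0 = 6.
  71 = 3*18 + 17, so a_1 = 3.
  18 = 1*17 + 1, so a_2 = 1.
  17 = 17*1 + 0, so a_3 = 17.
so x = [6; 3, 1, 17].
Convergents (p_i = a_i*p_{i-1} + p_{i-2}, q_i = a_i*q_{i-1} + q_{i-2} with p_{-2}=0, p_{-1}=1, q_{-2}=1, q_{-1}=0), until the denominator exceeds 21:
  i=0: a_0=6, p_0 = 6*1 + 0 = 6, q_0 = 6*0 + 1 = 1.
  i=1: a_1=3, p_1 = 3*6 + 1 = 19, q_1 = 3*1 + 0 = 3.
  i=2: a_2=1, p_2 = 1*19 + 6 = 25, q_2 = 1*3 + 1 = 4.
  i=3: a_3=17, p_3 = 17*25 + 19 = 444, q_3 = 17*4 + 3 = 71.
q_3 = 71 > 21, so the last convergent with denominator <= 21 is p_2/q_2 = 25/4.
The closest fraction with denominator <= 21 is either p_2/q_2 or the intermediate fraction (k*p_2 + p_1)/(k*q_2 + q_1) with the largest k >= 1 whose denominator stays <= 21; these approach x as k grows, and every other convergent or intermediate fraction in range is farther away.
Largest k: floor((21 - q_1)/q_2) = floor((21 - 3)/4) = 4.
That gives (4*25 + 19)/(4*4 + 3) = 119/19.
Compare the errors: |x - 25/4| = |444*4 - 25*71|/(71*4) = 1/284, and |x - 119/19| = |444*19 - 119*71|/(71*19) = 13/1349.
Cross-multiplying, 1*1349 = 1349 < 3692 = 13*284, so 1/284 is smaller: the convergent 25/4 is closer to x than 119/19.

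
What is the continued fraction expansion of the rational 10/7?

Run the Euclidean algorithm on 10 and 7; the successive quotients are the partial quotients a_0, a_1, ... (each step inverts the fractional part left over by the previous one):
  10 = 1*7 + 3, so a_0 = 1.
  7 = 2*3 + 1, so a_1 = 2.
  3 = 3*1 + 0, so a_2 = 3.
The remainder reaches 0 after 3 divisions, so the expansion has 3 partial quotients, read off in order.

[1; 2, 3]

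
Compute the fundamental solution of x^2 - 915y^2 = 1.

First expand sqrt(915) as a continued fraction. With x_i = (sqrt(915) + m_i)/d_i and (m_0, d_0) = (0, 1): a_0 = floor(sqrt(915)) = 30, since 30^2 = 900 <= 915 < 961 = 31^2.
Iterate m_{i+1} = d_i*a_i - m_i, d_{i+1} = (915 - m_{i+1}^2)/d_i, a_{i+1} = floor((a_0 + m_{i+1})/d_{i+1}):
  m_1 = 1*30 - 0 = 30, d_1 = (915 - 30^2)/1 = 15/1 = 15, a_1 = floor((30 + 30)/15) = 4.
  m_2 = 15*4 - 30 = 30, d_2 = (915 - 30^2)/15 = 15/15 = 1, a_2 = floor((30 + 30)/1) = 60.
  m_3 = 1*60 - 30 = 30, d_3 = (915 - 30^2)/1 = 15/1 = 15: (m_3, d_3) = (m_1, d_1) = (30, 15), so from here the quotients repeat a_1, a_2; the period length is 2.
So sqrt(915) = [30; (4, 60)] with period length k = 2.
k is even, so the fundamental solution of x^2 - 915y^2 = 1 is (p_{k-1}, q_{k-1}) = (p_1, q_1); compute convergents through index 1.
Convergents (p_i = a_i*p_{i-1} + p_{i-2}, q_i = a_i*q_{i-1} + q_{i-2} with p_{-2}=0, p_{-1}=1, q_{-2}=1, q_{-1}=0):
  i=0: a_0=30, p_0 = 30*1 + 0 = 30, q_0 = 30*0 + 1 = 1.
  i=1: a_1=4, p_1 = 4*30 + 1 = 121, q_1 = 4*1 + 0 = 4.
Check: 121^2 - 915*4^2 = 14641 - 14640 = 1, so (x, y) = (121, 4) solves the equation, and by the theorem it is the least positive solution.

(x, y) = (121, 4)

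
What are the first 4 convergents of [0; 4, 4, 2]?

Using the convergent recurrence p_i = a_i*p_{i-1} + p_{i-2}, q_i = a_i*q_{i-1} + q_{i-2} with p_{-2}=0, p_{-1}=1, q_{-2}=1, q_{-1}=0:
  i=0: a_0=0, p_0 = 0*1 + 0 = 0, q_0 = 0*0 + 1 = 1.
  i=1: a_1=4, p_1 = 4*0 + 1 = 1, q_1 = 4*1 + 0 = 4.
  i=2: a_2=4, p_2 = 4*1 + 0 = 4, q_2 = 4*4 + 1 = 17.
  i=3: a_3=2, p_3 = 2*4 + 1 = 9, q_3 = 2*17 + 4 = 38.

0/1, 1/4, 4/17, 9/38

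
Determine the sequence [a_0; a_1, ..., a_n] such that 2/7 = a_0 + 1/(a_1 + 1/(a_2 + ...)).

[0; 3, 2]

Run the Euclidean algorithm on 2 and 7; the successive quotients are the partial quotients a_0, a_1, ... (each step inverts the fractional part left over by the previous one):
  2 = 0*7 + 2, so a_0 = 0.
  7 = 3*2 + 1, so a_1 = 3.
  2 = 2*1 + 0, so a_2 = 2.
The remainder reaches 0 after 3 divisions, so the expansion has 3 partial quotients, read off in order.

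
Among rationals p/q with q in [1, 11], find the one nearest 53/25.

17/8

Expand x = 53/25 as a continued fraction with the Euclidean algorithm:
  53 = 2*25 + 3, so a_0 = 2.
  25 = 8*3 + 1, so a_1 = 8.
  3 = 3*1 + 0, so a_2 = 3.
so x = [2; 8, 3].
Convergents (p_i = a_i*p_{i-1} + p_{i-2}, q_i = a_i*q_{i-1} + q_{i-2} with p_{-2}=0, p_{-1}=1, q_{-2}=1, q_{-1}=0), until the denominator exceeds 11:
  i=0: a_0=2, p_0 = 2*1 + 0 = 2, q_0 = 2*0 + 1 = 1.
  i=1: a_1=8, p_1 = 8*2 + 1 = 17, q_1 = 8*1 + 0 = 8.
  i=2: a_2=3, p_2 = 3*17 + 2 = 53, q_2 = 3*8 + 1 = 25.
q_2 = 25 > 11, so the last convergent with denominator <= 11 is p_1/q_1 = 17/8.
The closest fraction with denominator <= 11 is either p_1/q_1 or the intermediate fraction (k*p_1 + p_0)/(k*q_1 + q_0) with the largest k >= 1 whose denominator stays <= 11; these approach x as k grows, and every other convergent or intermediate fraction in range is farther away.
Largest k: floor((11 - q_0)/q_1) = floor((11 - 1)/8) = 1.
That gives (1*17 + 2)/(1*8 + 1) = 19/9.
Compare the errors: |x - 17/8| = |53*8 - 17*25|/(25*8) = 1/200, and |x - 19/9| = |53*9 - 19*25|/(25*9) = 2/225.
Cross-multiplying, 1*225 = 225 < 400 = 2*200, so 1/200 is smaller: the convergent 17/8 is closer to x than 19/9.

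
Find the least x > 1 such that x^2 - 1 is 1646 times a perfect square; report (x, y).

(x, y) = (80655, 1988)

First expand sqrt(1646) as a continued fraction. With x_i = (sqrt(1646) + m_i)/d_i and (m_0, d_0) = (0, 1): a_0 = floor(sqrt(1646)) = 40, since 40^2 = 1600 <= 1646 < 1681 = 41^2.
Iterate m_{i+1} = d_i*a_i - m_i, d_{i+1} = (1646 - m_{i+1}^2)/d_i, a_{i+1} = floor((a_0 + m_{i+1})/d_{i+1}):
  m_1 = 1*40 - 0 = 40, d_1 = (1646 - 40^2)/1 = 46/1 = 46, a_1 = floor((40 + 40)/46) = 1.
  m_2 = 46*1 - 40 = 6, d_2 = (1646 - 6^2)/46 = 1610/46 = 35, a_2 = floor((40 + 6)/35) = 1.
  m_3 = 35*1 - 6 = 29, d_3 = (1646 - 29^2)/35 = 805/35 = 23, a_3 = floor((40 + 29)/23) = 3.
  m_4 = 23*3 - 29 = 40, d_4 = (1646 - 40^2)/23 = 46/23 = 2, a_4 = floor((40 + 40)/2) = 40.
  m_5 = 2*40 - 40 = 40, d_5 = (1646 - 40^2)/2 = 46/2 = 23, a_5 = floor((40 + 40)/23) = 3.
  m_6 = 23*3 - 40 = 29, d_6 = (1646 - 29^2)/23 = 805/23 = 35, a_6 = floor((40 + 29)/35) = 1.
  m_7 = 35*1 - 29 = 6, d_7 = (1646 - 6^2)/35 = 1610/35 = 46, a_7 = floor((40 + 6)/46) = 1.
  m_8 = 46*1 - 6 = 40, d_8 = (1646 - 40^2)/46 = 46/46 = 1, a_8 = floor((40 + 40)/1) = 80.
  m_9 = 1*80 - 40 = 40, d_9 = (1646 - 40^2)/1 = 46/1 = 46: (m_9, d_9) = (m_1, d_1) = (40, 46), so from here the quotients repeat a_1, ..., a_8; the period length is 8.
So sqrt(1646) = [40; (1, 1, 3, 40, 3, 1, 1, 80)] with period length k = 8.
k is even, so the fundamental solution of x^2 - 1646y^2 = 1 is (p_{k-1}, q_{k-1}) = (p_7, q_7); compute convergents through index 7.
Convergents (p_i = a_i*p_{i-1} + p_{i-2}, q_i = a_i*q_{i-1} + q_{i-2} with p_{-2}=0, p_{-1}=1, q_{-2}=1, q_{-1}=0):
  i=0: a_0=40, p_0 = 40*1 + 0 = 40, q_0 = 40*0 + 1 = 1.
  i=1: a_1=1, p_1 = 1*40 + 1 = 41, q_1 = 1*1 + 0 = 1.
  i=2: a_2=1, p_2 = 1*41 + 40 = 81, q_2 = 1*1 + 1 = 2.
  i=3: a_3=3, p_3 = 3*81 + 41 = 284, q_3 = 3*2 + 1 = 7.
  i=4: a_4=40, p_4 = 40*284 + 81 = 11441, q_4 = 40*7 + 2 = 282.
  i=5: a_5=3, p_5 = 3*11441 + 284 = 34607, q_5 = 3*282 + 7 = 853.
  i=6: a_6=1, p_6 = 1*34607 + 11441 = 46048, q_6 = 1*853 + 282 = 1135.
  i=7: a_7=1, p_7 = 1*46048 + 34607 = 80655, q_7 = 1*1135 + 853 = 1988.
Check: 80655^2 - 1646*1988^2 = 6505229025 - 6505229024 = 1, so (x, y) = (80655, 1988) solves the equation, and by the theorem it is the least positive solution.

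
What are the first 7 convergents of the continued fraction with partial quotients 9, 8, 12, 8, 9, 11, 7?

Using the convergent recurrence p_i = a_i*p_{i-1} + p_{i-2}, q_i = a_i*q_{i-1} + q_{i-2} with p_{-2}=0, p_{-1}=1, q_{-2}=1, q_{-1}=0:
  i=0: a_0=9, p_0 = 9*1 + 0 = 9, q_0 = 9*0 + 1 = 1.
  i=1: a_1=8, p_1 = 8*9 + 1 = 73, q_1 = 8*1 + 0 = 8.
  i=2: a_2=12, p_2 = 12*73 + 9 = 885, q_2 = 12*8 + 1 = 97.
  i=3: a_3=8, p_3 = 8*885 + 73 = 7153, q_3 = 8*97 + 8 = 784.
  i=4: a_4=9, p_4 = 9*7153 + 885 = 65262, q_4 = 9*784 + 97 = 7153.
  i=5: a_5=11, p_5 = 11*65262 + 7153 = 725035, q_5 = 11*7153 + 784 = 79467.
  i=6: a_6=7, p_6 = 7*725035 + 65262 = 5140507, q_6 = 7*79467 + 7153 = 563422.

9/1, 73/8, 885/97, 7153/784, 65262/7153, 725035/79467, 5140507/563422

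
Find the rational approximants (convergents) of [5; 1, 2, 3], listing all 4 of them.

5/1, 6/1, 17/3, 57/10

Using the convergent recurrence p_i = a_i*p_{i-1} + p_{i-2}, q_i = a_i*q_{i-1} + q_{i-2} with p_{-2}=0, p_{-1}=1, q_{-2}=1, q_{-1}=0:
  i=0: a_0=5, p_0 = 5*1 + 0 = 5, q_0 = 5*0 + 1 = 1.
  i=1: a_1=1, p_1 = 1*5 + 1 = 6, q_1 = 1*1 + 0 = 1.
  i=2: a_2=2, p_2 = 2*6 + 5 = 17, q_2 = 2*1 + 1 = 3.
  i=3: a_3=3, p_3 = 3*17 + 6 = 57, q_3 = 3*3 + 1 = 10.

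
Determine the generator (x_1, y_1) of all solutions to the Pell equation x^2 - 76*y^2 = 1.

First expand sqrt(76) as a continued fraction. With x_i = (sqrt(76) + m_i)/d_i and (m_0, d_0) = (0, 1): a_0 = floor(sqrt(76)) = 8, since 8^2 = 64 <= 76 < 81 = 9^2.
Iterate m_{i+1} = d_i*a_i - m_i, d_{i+1} = (76 - m_{i+1}^2)/d_i, a_{i+1} = floor((a_0 + m_{i+1})/d_{i+1}):
  m_1 = 1*8 - 0 = 8, d_1 = (76 - 8^2)/1 = 12/1 = 12, a_1 = floor((8 + 8)/12) = 1.
  m_2 = 12*1 - 8 = 4, d_2 = (76 - 4^2)/12 = 60/12 = 5, a_2 = floor((8 + 4)/5) = 2.
  m_3 = 5*2 - 4 = 6, d_3 = (76 - 6^2)/5 = 40/5 = 8, a_3 = floor((8 + 6)/8) = 1.
  m_4 = 8*1 - 6 = 2, d_4 = (76 - 2^2)/8 = 72/8 = 9, a_4 = floor((8 + 2)/9) = 1.
  m_5 = 9*1 - 2 = 7, d_5 = (76 - 7^2)/9 = 27/9 = 3, a_5 = floor((8 + 7)/3) = 5.
  m_6 = 3*5 - 7 = 8, d_6 = (76 - 8^2)/3 = 12/3 = 4, a_6 = floor((8 + 8)/4) = 4.
  m_7 = 4*4 - 8 = 8, d_7 = (76 - 8^2)/4 = 12/4 = 3, a_7 = floor((8 + 8)/3) = 5.
  m_8 = 3*5 - 8 = 7, d_8 = (76 - 7^2)/3 = 27/3 = 9, a_8 = floor((8 + 7)/9) = 1.
  m_9 = 9*1 - 7 = 2, d_9 = (76 - 2^2)/9 = 72/9 = 8, a_9 = floor((8 + 2)/8) = 1.
  m_10 = 8*1 - 2 = 6, d_10 = (76 - 6^2)/8 = 40/8 = 5, a_10 = floor((8 + 6)/5) = 2.
  m_11 = 5*2 - 6 = 4, d_11 = (76 - 4^2)/5 = 60/5 = 12, a_11 = floor((8 + 4)/12) = 1.
  m_12 = 12*1 - 4 = 8, d_12 = (76 - 8^2)/12 = 12/12 = 1, a_12 = floor((8 + 8)/1) = 16.
  m_13 = 1*16 - 8 = 8, d_13 = (76 - 8^2)/1 = 12/1 = 12: (m_13, d_13) = (m_1, d_1) = (8, 12), so from here the quotients repeat a_1, ..., a_12; the period length is 12.
So sqrt(76) = [8; (1, 2, 1, 1, 5, 4, 5, 1, 1, 2, 1, 16)] with period length k = 12.
k is even, so the fundamental solution of x^2 - 76y^2 = 1 is (p_{k-1}, q_{k-1}) = (p_11, q_11); compute convergents through index 11.
Convergents (p_i = a_i*p_{i-1} + p_{i-2}, q_i = a_i*q_{i-1} + q_{i-2} with p_{-2}=0, p_{-1}=1, q_{-2}=1, q_{-1}=0):
  i=0: a_0=8, p_0 = 8*1 + 0 = 8, q_0 = 8*0 + 1 = 1.
  i=1: a_1=1, p_1 = 1*8 + 1 = 9, q_1 = 1*1 + 0 = 1.
  i=2: a_2=2, p_2 = 2*9 + 8 = 26, q_2 = 2*1 + 1 = 3.
  i=3: a_3=1, p_3 = 1*26 + 9 = 35, q_3 = 1*3 + 1 = 4.
  i=4: a_4=1, p_4 = 1*35 + 26 = 61, q_4 = 1*4 + 3 = 7.
  i=5: a_5=5, p_5 = 5*61 + 35 = 340, q_5 = 5*7 + 4 = 39.
  i=6: a_6=4, p_6 = 4*340 + 61 = 1421, q_6 = 4*39 + 7 = 163.
  i=7: a_7=5, p_7 = 5*1421 + 340 = 7445, q_7 = 5*163 + 39 = 854.
  i=8: a_8=1, p_8 = 1*7445 + 1421 = 8866, q_8 = 1*854 + 163 = 1017.
  i=9: a_9=1, p_9 = 1*8866 + 7445 = 16311, q_9 = 1*1017 + 854 = 1871.
  i=10: a_10=2, p_10 = 2*16311 + 8866 = 41488, q_10 = 2*1871 + 1017 = 4759.
  i=11: a_11=1, p_11 = 1*41488 + 16311 = 57799, q_11 = 1*4759 + 1871 = 6630.
Check: 57799^2 - 76*6630^2 = 3340724401 - 3340724400 = 1, so (x, y) = (57799, 6630) solves the equation, and by the theorem it is the least positive solution.

(x, y) = (57799, 6630)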